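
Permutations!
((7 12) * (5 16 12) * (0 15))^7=(0 15)(5 7 12 16)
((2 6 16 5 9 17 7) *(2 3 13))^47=((2 6 16 5 9 17 7 3 13))^47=(2 16 9 7 13 6 5 17 3)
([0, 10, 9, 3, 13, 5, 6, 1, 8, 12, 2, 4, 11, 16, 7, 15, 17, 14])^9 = (1 17 4 9)(2 7 16 11)(10 14 13 12)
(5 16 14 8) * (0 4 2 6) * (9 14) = (0 4 2 6)(5 16 9 14 8) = [4, 1, 6, 3, 2, 16, 0, 7, 5, 14, 10, 11, 12, 13, 8, 15, 9]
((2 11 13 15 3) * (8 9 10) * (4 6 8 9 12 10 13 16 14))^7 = (2 12 11 10 16 9 14 13 4 15 6 3 8) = ((2 11 16 14 4 6 8 12 10 9 13 15 3))^7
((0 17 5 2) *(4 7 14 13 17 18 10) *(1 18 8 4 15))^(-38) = (0 5 13 7 8 2 17 14 4)(1 10)(15 18)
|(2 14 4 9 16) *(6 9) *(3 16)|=7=|(2 14 4 6 9 3 16)|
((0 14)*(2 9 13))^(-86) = (14)(2 9 13) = ((0 14)(2 9 13))^(-86)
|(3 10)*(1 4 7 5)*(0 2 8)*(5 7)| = |(0 2 8)(1 4 5)(3 10)| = 6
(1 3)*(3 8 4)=(1 8 4 3)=[0, 8, 2, 1, 3, 5, 6, 7, 4]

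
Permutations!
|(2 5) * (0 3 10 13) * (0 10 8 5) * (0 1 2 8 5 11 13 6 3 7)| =|(0 7)(1 2)(3 5 8 11 13 10 6)| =14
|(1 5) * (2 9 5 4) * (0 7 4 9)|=|(0 7 4 2)(1 9 5)|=12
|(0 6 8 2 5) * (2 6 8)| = |(0 8 6 2 5)| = 5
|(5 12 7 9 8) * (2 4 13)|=|(2 4 13)(5 12 7 9 8)|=15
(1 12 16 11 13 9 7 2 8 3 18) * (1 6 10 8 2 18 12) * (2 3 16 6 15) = (2 3 12 6 10 8 16 11 13 9 7 18 15) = [0, 1, 3, 12, 4, 5, 10, 18, 16, 7, 8, 13, 6, 9, 14, 2, 11, 17, 15]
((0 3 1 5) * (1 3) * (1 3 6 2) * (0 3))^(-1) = ((1 5 3 6 2))^(-1) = (1 2 6 3 5)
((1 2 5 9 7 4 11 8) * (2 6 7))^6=((1 6 7 4 11 8)(2 5 9))^6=(11)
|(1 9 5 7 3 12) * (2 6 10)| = 6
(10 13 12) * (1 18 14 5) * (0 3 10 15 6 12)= [3, 18, 2, 10, 4, 1, 12, 7, 8, 9, 13, 11, 15, 0, 5, 6, 16, 17, 14]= (0 3 10 13)(1 18 14 5)(6 12 15)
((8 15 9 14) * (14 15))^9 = ((8 14)(9 15))^9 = (8 14)(9 15)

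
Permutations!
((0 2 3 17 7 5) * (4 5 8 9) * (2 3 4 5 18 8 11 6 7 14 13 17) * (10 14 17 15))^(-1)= (0 5 9 8 18 4 2 3)(6 11 7)(10 15 13 14)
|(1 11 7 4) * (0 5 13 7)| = |(0 5 13 7 4 1 11)| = 7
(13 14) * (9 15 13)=(9 15 13 14)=[0, 1, 2, 3, 4, 5, 6, 7, 8, 15, 10, 11, 12, 14, 9, 13]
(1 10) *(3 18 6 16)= [0, 10, 2, 18, 4, 5, 16, 7, 8, 9, 1, 11, 12, 13, 14, 15, 3, 17, 6]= (1 10)(3 18 6 16)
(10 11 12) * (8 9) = (8 9)(10 11 12) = [0, 1, 2, 3, 4, 5, 6, 7, 9, 8, 11, 12, 10]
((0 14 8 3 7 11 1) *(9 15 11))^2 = (0 8 7 15 1 14 3 9 11)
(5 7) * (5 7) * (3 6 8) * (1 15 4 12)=(1 15 4 12)(3 6 8)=[0, 15, 2, 6, 12, 5, 8, 7, 3, 9, 10, 11, 1, 13, 14, 4]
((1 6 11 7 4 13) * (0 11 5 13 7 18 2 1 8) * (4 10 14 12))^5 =(0 6 11 5 18 13 2 8 1)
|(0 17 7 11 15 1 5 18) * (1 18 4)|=6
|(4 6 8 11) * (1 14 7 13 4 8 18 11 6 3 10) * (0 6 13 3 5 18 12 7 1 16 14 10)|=60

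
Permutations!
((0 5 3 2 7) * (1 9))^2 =(9)(0 3 7 5 2)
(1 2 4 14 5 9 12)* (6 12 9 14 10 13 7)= (1 2 4 10 13 7 6 12)(5 14)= [0, 2, 4, 3, 10, 14, 12, 6, 8, 9, 13, 11, 1, 7, 5]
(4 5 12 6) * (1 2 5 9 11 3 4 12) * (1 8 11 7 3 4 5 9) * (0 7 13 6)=(0 7 3 5 8 11 4 1 2 9 13 6 12)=[7, 2, 9, 5, 1, 8, 12, 3, 11, 13, 10, 4, 0, 6]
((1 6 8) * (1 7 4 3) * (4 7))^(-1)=((1 6 8 4 3))^(-1)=(1 3 4 8 6)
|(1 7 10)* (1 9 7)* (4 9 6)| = 5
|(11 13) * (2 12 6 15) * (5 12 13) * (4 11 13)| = |(2 4 11 5 12 6 15)| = 7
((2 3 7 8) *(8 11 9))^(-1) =(2 8 9 11 7 3) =((2 3 7 11 9 8))^(-1)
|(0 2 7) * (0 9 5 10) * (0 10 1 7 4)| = |(10)(0 2 4)(1 7 9 5)| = 12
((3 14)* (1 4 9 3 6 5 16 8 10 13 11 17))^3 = (1 3 5 10 17 9 6 8 11 4 14 16 13)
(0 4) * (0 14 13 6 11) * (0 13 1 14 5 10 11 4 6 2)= [6, 14, 0, 3, 5, 10, 4, 7, 8, 9, 11, 13, 12, 2, 1]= (0 6 4 5 10 11 13 2)(1 14)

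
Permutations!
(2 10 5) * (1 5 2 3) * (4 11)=[0, 5, 10, 1, 11, 3, 6, 7, 8, 9, 2, 4]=(1 5 3)(2 10)(4 11)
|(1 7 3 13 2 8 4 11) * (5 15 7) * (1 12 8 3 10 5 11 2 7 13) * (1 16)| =40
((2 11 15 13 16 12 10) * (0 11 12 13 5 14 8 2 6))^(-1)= (0 6 10 12 2 8 14 5 15 11)(13 16)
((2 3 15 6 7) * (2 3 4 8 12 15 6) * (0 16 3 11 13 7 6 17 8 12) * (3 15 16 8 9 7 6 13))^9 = ((0 8)(2 4 12 16 15)(3 17 9 7 11)(6 13))^9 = (0 8)(2 15 16 12 4)(3 11 7 9 17)(6 13)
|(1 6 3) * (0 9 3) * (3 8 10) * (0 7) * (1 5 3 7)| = 10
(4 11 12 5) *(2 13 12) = (2 13 12 5 4 11) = [0, 1, 13, 3, 11, 4, 6, 7, 8, 9, 10, 2, 5, 12]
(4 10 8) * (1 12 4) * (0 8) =(0 8 1 12 4 10) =[8, 12, 2, 3, 10, 5, 6, 7, 1, 9, 0, 11, 4]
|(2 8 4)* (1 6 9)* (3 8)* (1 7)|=4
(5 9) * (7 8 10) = (5 9)(7 8 10) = [0, 1, 2, 3, 4, 9, 6, 8, 10, 5, 7]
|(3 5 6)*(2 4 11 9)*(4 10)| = 15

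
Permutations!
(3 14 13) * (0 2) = (0 2)(3 14 13) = [2, 1, 0, 14, 4, 5, 6, 7, 8, 9, 10, 11, 12, 3, 13]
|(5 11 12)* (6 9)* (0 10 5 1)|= 6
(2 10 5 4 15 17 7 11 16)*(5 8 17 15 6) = (2 10 8 17 7 11 16)(4 6 5) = [0, 1, 10, 3, 6, 4, 5, 11, 17, 9, 8, 16, 12, 13, 14, 15, 2, 7]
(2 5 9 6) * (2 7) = [0, 1, 5, 3, 4, 9, 7, 2, 8, 6] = (2 5 9 6 7)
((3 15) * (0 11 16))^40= ((0 11 16)(3 15))^40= (0 11 16)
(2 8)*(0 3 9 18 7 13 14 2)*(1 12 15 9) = (0 3 1 12 15 9 18 7 13 14 2 8) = [3, 12, 8, 1, 4, 5, 6, 13, 0, 18, 10, 11, 15, 14, 2, 9, 16, 17, 7]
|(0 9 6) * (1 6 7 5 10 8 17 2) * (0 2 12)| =|(0 9 7 5 10 8 17 12)(1 6 2)| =24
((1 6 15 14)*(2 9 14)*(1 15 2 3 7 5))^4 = ((1 6 2 9 14 15 3 7 5))^4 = (1 14 5 9 7 2 3 6 15)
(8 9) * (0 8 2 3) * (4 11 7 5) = [8, 1, 3, 0, 11, 4, 6, 5, 9, 2, 10, 7] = (0 8 9 2 3)(4 11 7 5)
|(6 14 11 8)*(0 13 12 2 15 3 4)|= |(0 13 12 2 15 3 4)(6 14 11 8)|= 28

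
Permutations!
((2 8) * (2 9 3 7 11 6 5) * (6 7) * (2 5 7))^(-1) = (2 11 7 6 3 9 8)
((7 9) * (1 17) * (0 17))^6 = ((0 17 1)(7 9))^6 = (17)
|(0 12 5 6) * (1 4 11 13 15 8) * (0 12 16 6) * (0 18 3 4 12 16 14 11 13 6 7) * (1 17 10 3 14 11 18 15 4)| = |(0 11 6 16 7)(1 12 5 15 8 17 10 3)(4 13)(14 18)| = 40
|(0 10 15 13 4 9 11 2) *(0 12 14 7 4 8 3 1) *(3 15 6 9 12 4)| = 12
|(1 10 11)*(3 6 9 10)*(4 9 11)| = |(1 3 6 11)(4 9 10)| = 12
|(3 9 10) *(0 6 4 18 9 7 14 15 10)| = 5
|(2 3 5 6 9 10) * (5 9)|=4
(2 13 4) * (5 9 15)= (2 13 4)(5 9 15)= [0, 1, 13, 3, 2, 9, 6, 7, 8, 15, 10, 11, 12, 4, 14, 5]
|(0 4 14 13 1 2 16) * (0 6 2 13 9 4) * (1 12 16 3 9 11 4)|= |(1 13 12 16 6 2 3 9)(4 14 11)|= 24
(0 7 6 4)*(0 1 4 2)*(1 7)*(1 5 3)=[5, 4, 0, 1, 7, 3, 2, 6]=(0 5 3 1 4 7 6 2)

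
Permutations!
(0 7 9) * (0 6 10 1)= [7, 0, 2, 3, 4, 5, 10, 9, 8, 6, 1]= (0 7 9 6 10 1)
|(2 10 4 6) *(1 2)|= |(1 2 10 4 6)|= 5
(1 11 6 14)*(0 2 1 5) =(0 2 1 11 6 14 5) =[2, 11, 1, 3, 4, 0, 14, 7, 8, 9, 10, 6, 12, 13, 5]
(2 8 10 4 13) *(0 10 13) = (0 10 4)(2 8 13) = [10, 1, 8, 3, 0, 5, 6, 7, 13, 9, 4, 11, 12, 2]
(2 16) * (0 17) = (0 17)(2 16) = [17, 1, 16, 3, 4, 5, 6, 7, 8, 9, 10, 11, 12, 13, 14, 15, 2, 0]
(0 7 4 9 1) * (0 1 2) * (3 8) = (0 7 4 9 2)(3 8) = [7, 1, 0, 8, 9, 5, 6, 4, 3, 2]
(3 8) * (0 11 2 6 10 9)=(0 11 2 6 10 9)(3 8)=[11, 1, 6, 8, 4, 5, 10, 7, 3, 0, 9, 2]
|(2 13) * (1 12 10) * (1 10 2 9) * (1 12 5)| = |(1 5)(2 13 9 12)| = 4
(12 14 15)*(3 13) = (3 13)(12 14 15) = [0, 1, 2, 13, 4, 5, 6, 7, 8, 9, 10, 11, 14, 3, 15, 12]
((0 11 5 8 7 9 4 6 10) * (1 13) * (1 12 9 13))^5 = (0 13 10 7 6 8 4 5 9 11 12) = ((0 11 5 8 7 13 12 9 4 6 10))^5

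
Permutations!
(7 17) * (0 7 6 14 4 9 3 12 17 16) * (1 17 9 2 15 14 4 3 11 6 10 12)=(0 7 16)(1 17 10 12 9 11 6 4 2 15 14 3)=[7, 17, 15, 1, 2, 5, 4, 16, 8, 11, 12, 6, 9, 13, 3, 14, 0, 10]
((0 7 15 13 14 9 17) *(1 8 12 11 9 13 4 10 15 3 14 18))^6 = ((0 7 3 14 13 18 1 8 12 11 9 17)(4 10 15))^6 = (0 1)(3 12)(7 8)(9 13)(11 14)(17 18)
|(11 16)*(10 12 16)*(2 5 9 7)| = 4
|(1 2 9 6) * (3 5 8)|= 12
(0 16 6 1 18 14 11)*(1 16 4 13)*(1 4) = (0 1 18 14 11)(4 13)(6 16) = [1, 18, 2, 3, 13, 5, 16, 7, 8, 9, 10, 0, 12, 4, 11, 15, 6, 17, 14]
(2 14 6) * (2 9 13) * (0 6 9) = [6, 1, 14, 3, 4, 5, 0, 7, 8, 13, 10, 11, 12, 2, 9] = (0 6)(2 14 9 13)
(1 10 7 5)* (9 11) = (1 10 7 5)(9 11) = [0, 10, 2, 3, 4, 1, 6, 5, 8, 11, 7, 9]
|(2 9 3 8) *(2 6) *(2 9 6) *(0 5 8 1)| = |(0 5 8 2 6 9 3 1)| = 8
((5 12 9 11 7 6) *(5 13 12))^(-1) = (6 7 11 9 12 13)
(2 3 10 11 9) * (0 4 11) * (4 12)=(0 12 4 11 9 2 3 10)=[12, 1, 3, 10, 11, 5, 6, 7, 8, 2, 0, 9, 4]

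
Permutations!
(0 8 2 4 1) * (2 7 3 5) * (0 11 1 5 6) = [8, 11, 4, 6, 5, 2, 0, 3, 7, 9, 10, 1] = (0 8 7 3 6)(1 11)(2 4 5)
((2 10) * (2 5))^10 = (2 10 5)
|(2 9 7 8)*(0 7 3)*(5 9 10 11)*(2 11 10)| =7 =|(0 7 8 11 5 9 3)|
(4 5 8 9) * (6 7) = (4 5 8 9)(6 7) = [0, 1, 2, 3, 5, 8, 7, 6, 9, 4]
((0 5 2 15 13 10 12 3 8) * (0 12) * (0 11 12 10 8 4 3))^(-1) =((0 5 2 15 13 8 10 11 12)(3 4))^(-1) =(0 12 11 10 8 13 15 2 5)(3 4)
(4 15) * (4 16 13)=(4 15 16 13)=[0, 1, 2, 3, 15, 5, 6, 7, 8, 9, 10, 11, 12, 4, 14, 16, 13]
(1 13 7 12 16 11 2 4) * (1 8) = (1 13 7 12 16 11 2 4 8) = [0, 13, 4, 3, 8, 5, 6, 12, 1, 9, 10, 2, 16, 7, 14, 15, 11]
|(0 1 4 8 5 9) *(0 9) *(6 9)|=|(0 1 4 8 5)(6 9)|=10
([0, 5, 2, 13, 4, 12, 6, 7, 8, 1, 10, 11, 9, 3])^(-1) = [0, 9, 2, 13, 4, 1, 6, 7, 8, 12, 10, 11, 5, 3]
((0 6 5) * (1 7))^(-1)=((0 6 5)(1 7))^(-1)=(0 5 6)(1 7)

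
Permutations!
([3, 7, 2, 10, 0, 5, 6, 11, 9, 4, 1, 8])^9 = [0, 1, 2, 3, 4, 5, 6, 7, 8, 9, 10, 11]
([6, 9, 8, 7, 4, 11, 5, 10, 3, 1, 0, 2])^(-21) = (0 3 11)(1 9)(2 6 7)(5 10 8)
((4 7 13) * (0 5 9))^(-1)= ((0 5 9)(4 7 13))^(-1)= (0 9 5)(4 13 7)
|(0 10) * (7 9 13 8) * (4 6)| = 4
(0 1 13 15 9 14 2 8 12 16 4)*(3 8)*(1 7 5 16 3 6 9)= (0 7 5 16 4)(1 13 15)(2 6 9 14)(3 8 12)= [7, 13, 6, 8, 0, 16, 9, 5, 12, 14, 10, 11, 3, 15, 2, 1, 4]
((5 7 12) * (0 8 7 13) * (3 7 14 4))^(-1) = ((0 8 14 4 3 7 12 5 13))^(-1) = (0 13 5 12 7 3 4 14 8)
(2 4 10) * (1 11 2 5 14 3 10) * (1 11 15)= (1 15)(2 4 11)(3 10 5 14)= [0, 15, 4, 10, 11, 14, 6, 7, 8, 9, 5, 2, 12, 13, 3, 1]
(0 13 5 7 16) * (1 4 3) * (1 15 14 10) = (0 13 5 7 16)(1 4 3 15 14 10) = [13, 4, 2, 15, 3, 7, 6, 16, 8, 9, 1, 11, 12, 5, 10, 14, 0]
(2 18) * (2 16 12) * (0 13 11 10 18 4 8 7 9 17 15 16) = (0 13 11 10 18)(2 4 8 7 9 17 15 16 12) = [13, 1, 4, 3, 8, 5, 6, 9, 7, 17, 18, 10, 2, 11, 14, 16, 12, 15, 0]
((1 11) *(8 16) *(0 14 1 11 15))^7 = (0 15 1 14)(8 16)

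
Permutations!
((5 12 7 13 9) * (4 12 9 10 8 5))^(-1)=((4 12 7 13 10 8 5 9))^(-1)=(4 9 5 8 10 13 7 12)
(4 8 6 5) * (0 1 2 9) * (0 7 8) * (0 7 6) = (0 1 2 9 6 5 4 7 8) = [1, 2, 9, 3, 7, 4, 5, 8, 0, 6]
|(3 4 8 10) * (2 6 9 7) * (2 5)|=|(2 6 9 7 5)(3 4 8 10)|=20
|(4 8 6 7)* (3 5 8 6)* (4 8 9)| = |(3 5 9 4 6 7 8)| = 7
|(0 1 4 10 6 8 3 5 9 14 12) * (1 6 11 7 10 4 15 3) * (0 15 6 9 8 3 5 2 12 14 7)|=40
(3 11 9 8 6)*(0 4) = (0 4)(3 11 9 8 6) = [4, 1, 2, 11, 0, 5, 3, 7, 6, 8, 10, 9]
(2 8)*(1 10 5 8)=(1 10 5 8 2)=[0, 10, 1, 3, 4, 8, 6, 7, 2, 9, 5]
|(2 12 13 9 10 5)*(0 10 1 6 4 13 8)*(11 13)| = 6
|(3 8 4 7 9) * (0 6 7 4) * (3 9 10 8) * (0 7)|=|(0 6)(7 10 8)|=6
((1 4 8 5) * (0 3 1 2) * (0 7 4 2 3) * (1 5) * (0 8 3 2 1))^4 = (8)(2 5 3 4 7)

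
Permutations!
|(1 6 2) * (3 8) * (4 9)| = 6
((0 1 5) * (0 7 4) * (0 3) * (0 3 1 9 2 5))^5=(0 4 5 9 1 7 2)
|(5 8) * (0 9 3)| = 6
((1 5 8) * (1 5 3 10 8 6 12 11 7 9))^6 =(1 12 10 7 5)(3 11 8 9 6)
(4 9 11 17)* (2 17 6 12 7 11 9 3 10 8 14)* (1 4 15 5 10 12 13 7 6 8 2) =(1 4 3 12 6 13 7 11 8 14)(2 17 15 5 10) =[0, 4, 17, 12, 3, 10, 13, 11, 14, 9, 2, 8, 6, 7, 1, 5, 16, 15]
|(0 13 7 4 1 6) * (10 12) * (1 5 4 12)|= 14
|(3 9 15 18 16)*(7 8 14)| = 15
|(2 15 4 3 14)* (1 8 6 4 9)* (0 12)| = |(0 12)(1 8 6 4 3 14 2 15 9)| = 18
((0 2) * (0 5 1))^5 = ((0 2 5 1))^5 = (0 2 5 1)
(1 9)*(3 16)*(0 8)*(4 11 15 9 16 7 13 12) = (0 8)(1 16 3 7 13 12 4 11 15 9) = [8, 16, 2, 7, 11, 5, 6, 13, 0, 1, 10, 15, 4, 12, 14, 9, 3]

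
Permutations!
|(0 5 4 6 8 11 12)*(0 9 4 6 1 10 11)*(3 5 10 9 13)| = |(0 10 11 12 13 3 5 6 8)(1 9 4)| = 9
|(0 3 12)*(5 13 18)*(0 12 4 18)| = |(0 3 4 18 5 13)| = 6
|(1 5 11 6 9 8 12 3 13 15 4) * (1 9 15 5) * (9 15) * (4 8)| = 10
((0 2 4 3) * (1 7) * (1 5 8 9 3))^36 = ((0 2 4 1 7 5 8 9 3))^36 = (9)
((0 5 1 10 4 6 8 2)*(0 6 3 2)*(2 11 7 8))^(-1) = (0 8 7 11 3 4 10 1 5)(2 6)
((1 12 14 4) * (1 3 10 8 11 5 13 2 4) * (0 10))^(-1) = ((0 10 8 11 5 13 2 4 3)(1 12 14))^(-1) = (0 3 4 2 13 5 11 8 10)(1 14 12)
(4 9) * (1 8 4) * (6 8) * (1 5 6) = (4 9 5 6 8) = [0, 1, 2, 3, 9, 6, 8, 7, 4, 5]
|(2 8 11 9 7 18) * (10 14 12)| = 6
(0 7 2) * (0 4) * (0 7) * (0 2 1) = [2, 0, 4, 3, 7, 5, 6, 1] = (0 2 4 7 1)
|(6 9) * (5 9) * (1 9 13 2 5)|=3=|(1 9 6)(2 5 13)|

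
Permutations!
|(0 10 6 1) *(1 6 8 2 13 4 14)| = 8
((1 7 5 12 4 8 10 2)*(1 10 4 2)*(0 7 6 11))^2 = (0 5 2 1 11 7 12 10 6)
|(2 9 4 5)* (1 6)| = 4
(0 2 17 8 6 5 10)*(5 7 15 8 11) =(0 2 17 11 5 10)(6 7 15 8) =[2, 1, 17, 3, 4, 10, 7, 15, 6, 9, 0, 5, 12, 13, 14, 8, 16, 11]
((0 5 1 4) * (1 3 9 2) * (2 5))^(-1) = (0 4 1 2)(3 5 9) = ((0 2 1 4)(3 9 5))^(-1)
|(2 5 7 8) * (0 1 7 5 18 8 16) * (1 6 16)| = |(0 6 16)(1 7)(2 18 8)| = 6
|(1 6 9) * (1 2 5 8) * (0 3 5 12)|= 9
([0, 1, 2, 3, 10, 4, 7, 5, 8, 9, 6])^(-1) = (4 5 7 6 10)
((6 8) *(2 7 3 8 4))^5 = (2 4 6 8 3 7)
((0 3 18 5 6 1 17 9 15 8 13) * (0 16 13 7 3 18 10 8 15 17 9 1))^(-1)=(0 6 5 18)(1 17 9)(3 7 8 10)(13 16)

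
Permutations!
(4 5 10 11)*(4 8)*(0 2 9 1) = [2, 0, 9, 3, 5, 10, 6, 7, 4, 1, 11, 8] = (0 2 9 1)(4 5 10 11 8)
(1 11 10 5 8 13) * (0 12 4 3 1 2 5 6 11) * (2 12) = (0 2 5 8 13 12 4 3 1)(6 11 10) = [2, 0, 5, 1, 3, 8, 11, 7, 13, 9, 6, 10, 4, 12]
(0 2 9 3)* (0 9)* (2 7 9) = (0 7 9 3 2) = [7, 1, 0, 2, 4, 5, 6, 9, 8, 3]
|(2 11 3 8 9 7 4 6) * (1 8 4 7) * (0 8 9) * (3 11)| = 4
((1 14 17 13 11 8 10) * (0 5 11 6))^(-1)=((0 5 11 8 10 1 14 17 13 6))^(-1)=(0 6 13 17 14 1 10 8 11 5)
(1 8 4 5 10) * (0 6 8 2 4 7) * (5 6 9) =(0 9 5 10 1 2 4 6 8 7) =[9, 2, 4, 3, 6, 10, 8, 0, 7, 5, 1]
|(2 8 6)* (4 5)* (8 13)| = |(2 13 8 6)(4 5)| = 4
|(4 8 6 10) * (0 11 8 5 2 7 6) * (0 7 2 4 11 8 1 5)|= |(0 8 7 6 10 11 1 5 4)|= 9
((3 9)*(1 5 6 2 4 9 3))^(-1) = (1 9 4 2 6 5) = ((1 5 6 2 4 9))^(-1)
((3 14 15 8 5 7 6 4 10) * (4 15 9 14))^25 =(15)(3 4 10)(9 14)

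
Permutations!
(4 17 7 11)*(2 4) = (2 4 17 7 11) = [0, 1, 4, 3, 17, 5, 6, 11, 8, 9, 10, 2, 12, 13, 14, 15, 16, 7]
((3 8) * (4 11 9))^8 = (4 9 11)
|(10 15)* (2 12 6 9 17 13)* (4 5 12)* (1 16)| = |(1 16)(2 4 5 12 6 9 17 13)(10 15)| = 8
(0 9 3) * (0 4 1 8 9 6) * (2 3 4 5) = [6, 8, 3, 5, 1, 2, 0, 7, 9, 4] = (0 6)(1 8 9 4)(2 3 5)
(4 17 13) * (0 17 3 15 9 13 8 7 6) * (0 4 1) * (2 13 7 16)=[17, 0, 13, 15, 3, 5, 4, 6, 16, 7, 10, 11, 12, 1, 14, 9, 2, 8]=(0 17 8 16 2 13 1)(3 15 9 7 6 4)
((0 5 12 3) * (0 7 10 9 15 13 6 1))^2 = (0 12 7 9 13 1 5 3 10 15 6)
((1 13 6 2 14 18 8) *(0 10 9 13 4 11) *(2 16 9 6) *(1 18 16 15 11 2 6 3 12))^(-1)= (0 11 15 6 13 9 16 14 2 4 1 12 3 10)(8 18)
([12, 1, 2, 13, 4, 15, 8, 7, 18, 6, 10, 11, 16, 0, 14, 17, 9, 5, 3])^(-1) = [13, 1, 2, 18, 4, 17, 9, 7, 6, 16, 10, 11, 0, 3, 14, 5, 12, 15, 8]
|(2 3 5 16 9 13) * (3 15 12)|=|(2 15 12 3 5 16 9 13)|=8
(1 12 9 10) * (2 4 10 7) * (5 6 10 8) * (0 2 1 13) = (0 2 4 8 5 6 10 13)(1 12 9 7) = [2, 12, 4, 3, 8, 6, 10, 1, 5, 7, 13, 11, 9, 0]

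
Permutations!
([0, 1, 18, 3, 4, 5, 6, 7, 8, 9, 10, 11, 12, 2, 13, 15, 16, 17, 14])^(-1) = (2 13 14 18)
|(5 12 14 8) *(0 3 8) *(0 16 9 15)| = 9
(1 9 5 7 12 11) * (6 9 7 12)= (1 7 6 9 5 12 11)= [0, 7, 2, 3, 4, 12, 9, 6, 8, 5, 10, 1, 11]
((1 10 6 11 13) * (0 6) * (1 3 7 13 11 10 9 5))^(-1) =((0 6 10)(1 9 5)(3 7 13))^(-1) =(0 10 6)(1 5 9)(3 13 7)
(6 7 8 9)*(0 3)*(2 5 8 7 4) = (0 3)(2 5 8 9 6 4) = [3, 1, 5, 0, 2, 8, 4, 7, 9, 6]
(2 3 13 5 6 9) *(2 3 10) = (2 10)(3 13 5 6 9) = [0, 1, 10, 13, 4, 6, 9, 7, 8, 3, 2, 11, 12, 5]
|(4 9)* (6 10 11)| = 6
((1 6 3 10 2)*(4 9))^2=((1 6 3 10 2)(4 9))^2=(1 3 2 6 10)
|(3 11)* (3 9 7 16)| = |(3 11 9 7 16)| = 5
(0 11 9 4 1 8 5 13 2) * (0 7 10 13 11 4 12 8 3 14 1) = (0 4)(1 3 14)(2 7 10 13)(5 11 9 12 8) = [4, 3, 7, 14, 0, 11, 6, 10, 5, 12, 13, 9, 8, 2, 1]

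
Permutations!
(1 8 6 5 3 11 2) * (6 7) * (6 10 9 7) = [0, 8, 1, 11, 4, 3, 5, 10, 6, 7, 9, 2] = (1 8 6 5 3 11 2)(7 10 9)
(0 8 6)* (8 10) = (0 10 8 6) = [10, 1, 2, 3, 4, 5, 0, 7, 6, 9, 8]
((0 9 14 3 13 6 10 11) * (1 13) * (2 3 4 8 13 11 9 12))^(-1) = ((0 12 2 3 1 11)(4 8 13 6 10 9 14))^(-1) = (0 11 1 3 2 12)(4 14 9 10 6 13 8)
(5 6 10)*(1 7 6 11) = (1 7 6 10 5 11) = [0, 7, 2, 3, 4, 11, 10, 6, 8, 9, 5, 1]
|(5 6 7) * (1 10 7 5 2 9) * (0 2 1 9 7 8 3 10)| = 12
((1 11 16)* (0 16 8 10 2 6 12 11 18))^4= (18)(2 8 12)(6 10 11)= ((0 16 1 18)(2 6 12 11 8 10))^4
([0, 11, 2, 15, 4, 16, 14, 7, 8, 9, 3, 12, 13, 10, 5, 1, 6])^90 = (1 15 3 10 13 12 11)(5 6)(14 16)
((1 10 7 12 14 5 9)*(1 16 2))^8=((1 10 7 12 14 5 9 16 2))^8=(1 2 16 9 5 14 12 7 10)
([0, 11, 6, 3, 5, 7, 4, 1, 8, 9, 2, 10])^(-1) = (1 7 5 4 6 2 10 11)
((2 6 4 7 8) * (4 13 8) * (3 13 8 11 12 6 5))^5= ((2 5 3 13 11 12 6 8)(4 7))^5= (2 12 3 8 11 5 6 13)(4 7)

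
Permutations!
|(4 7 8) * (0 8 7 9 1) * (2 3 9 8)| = 10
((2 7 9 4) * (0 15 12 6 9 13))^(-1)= ((0 15 12 6 9 4 2 7 13))^(-1)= (0 13 7 2 4 9 6 12 15)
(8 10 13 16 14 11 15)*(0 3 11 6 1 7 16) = (0 3 11 15 8 10 13)(1 7 16 14 6) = [3, 7, 2, 11, 4, 5, 1, 16, 10, 9, 13, 15, 12, 0, 6, 8, 14]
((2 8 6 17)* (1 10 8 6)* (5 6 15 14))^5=((1 10 8)(2 15 14 5 6 17))^5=(1 8 10)(2 17 6 5 14 15)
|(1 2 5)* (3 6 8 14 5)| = 7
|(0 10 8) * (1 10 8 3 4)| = 4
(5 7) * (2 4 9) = (2 4 9)(5 7) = [0, 1, 4, 3, 9, 7, 6, 5, 8, 2]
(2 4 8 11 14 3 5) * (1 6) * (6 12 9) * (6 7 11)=(1 12 9 7 11 14 3 5 2 4 8 6)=[0, 12, 4, 5, 8, 2, 1, 11, 6, 7, 10, 14, 9, 13, 3]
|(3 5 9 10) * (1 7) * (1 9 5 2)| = |(1 7 9 10 3 2)| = 6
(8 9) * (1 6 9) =(1 6 9 8) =[0, 6, 2, 3, 4, 5, 9, 7, 1, 8]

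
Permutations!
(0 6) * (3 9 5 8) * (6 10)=(0 10 6)(3 9 5 8)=[10, 1, 2, 9, 4, 8, 0, 7, 3, 5, 6]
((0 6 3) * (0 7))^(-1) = ((0 6 3 7))^(-1) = (0 7 3 6)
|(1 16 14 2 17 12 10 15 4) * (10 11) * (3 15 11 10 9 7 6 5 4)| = 26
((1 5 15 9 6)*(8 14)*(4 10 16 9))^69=((1 5 15 4 10 16 9 6)(8 14))^69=(1 16 15 6 10 5 9 4)(8 14)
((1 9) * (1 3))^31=(1 9 3)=((1 9 3))^31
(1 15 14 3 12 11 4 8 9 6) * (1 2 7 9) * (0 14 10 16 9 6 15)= (0 14 3 12 11 4 8 1)(2 7 6)(9 15 10 16)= [14, 0, 7, 12, 8, 5, 2, 6, 1, 15, 16, 4, 11, 13, 3, 10, 9]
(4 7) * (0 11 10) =(0 11 10)(4 7) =[11, 1, 2, 3, 7, 5, 6, 4, 8, 9, 0, 10]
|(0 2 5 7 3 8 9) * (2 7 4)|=15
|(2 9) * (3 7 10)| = 6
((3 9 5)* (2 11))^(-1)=(2 11)(3 5 9)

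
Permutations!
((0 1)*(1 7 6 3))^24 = (0 1 3 6 7) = ((0 7 6 3 1))^24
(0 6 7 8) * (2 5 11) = (0 6 7 8)(2 5 11) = [6, 1, 5, 3, 4, 11, 7, 8, 0, 9, 10, 2]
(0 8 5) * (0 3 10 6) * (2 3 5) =(0 8 2 3 10 6) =[8, 1, 3, 10, 4, 5, 0, 7, 2, 9, 6]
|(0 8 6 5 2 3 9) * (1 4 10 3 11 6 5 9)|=|(0 8 5 2 11 6 9)(1 4 10 3)|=28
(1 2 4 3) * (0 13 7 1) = (0 13 7 1 2 4 3) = [13, 2, 4, 0, 3, 5, 6, 1, 8, 9, 10, 11, 12, 7]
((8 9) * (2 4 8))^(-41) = ((2 4 8 9))^(-41) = (2 9 8 4)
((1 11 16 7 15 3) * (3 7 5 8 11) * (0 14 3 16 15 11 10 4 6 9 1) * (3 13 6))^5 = ((0 14 13 6 9 1 16 5 8 10 4 3)(7 11 15))^5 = (0 1 4 6 8 14 16 3 9 10 13 5)(7 15 11)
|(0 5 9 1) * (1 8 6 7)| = |(0 5 9 8 6 7 1)| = 7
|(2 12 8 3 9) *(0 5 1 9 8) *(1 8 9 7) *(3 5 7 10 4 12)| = 6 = |(0 7 1 10 4 12)(2 3 9)(5 8)|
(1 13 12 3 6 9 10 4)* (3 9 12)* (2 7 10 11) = (1 13 3 6 12 9 11 2 7 10 4) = [0, 13, 7, 6, 1, 5, 12, 10, 8, 11, 4, 2, 9, 3]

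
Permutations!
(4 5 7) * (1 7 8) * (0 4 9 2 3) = [4, 7, 3, 0, 5, 8, 6, 9, 1, 2] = (0 4 5 8 1 7 9 2 3)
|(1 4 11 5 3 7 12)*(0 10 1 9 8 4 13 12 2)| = 13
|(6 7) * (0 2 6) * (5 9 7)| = |(0 2 6 5 9 7)| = 6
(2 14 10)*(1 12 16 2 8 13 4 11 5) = (1 12 16 2 14 10 8 13 4 11 5) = [0, 12, 14, 3, 11, 1, 6, 7, 13, 9, 8, 5, 16, 4, 10, 15, 2]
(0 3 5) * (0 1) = (0 3 5 1) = [3, 0, 2, 5, 4, 1]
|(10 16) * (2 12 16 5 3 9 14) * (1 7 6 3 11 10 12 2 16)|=|(1 7 6 3 9 14 16 12)(5 11 10)|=24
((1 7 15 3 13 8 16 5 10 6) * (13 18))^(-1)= (1 6 10 5 16 8 13 18 3 15 7)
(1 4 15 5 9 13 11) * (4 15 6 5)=(1 15 4 6 5 9 13 11)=[0, 15, 2, 3, 6, 9, 5, 7, 8, 13, 10, 1, 12, 11, 14, 4]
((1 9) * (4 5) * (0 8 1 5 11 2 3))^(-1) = (0 3 2 11 4 5 9 1 8) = ((0 8 1 9 5 4 11 2 3))^(-1)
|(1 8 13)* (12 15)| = |(1 8 13)(12 15)| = 6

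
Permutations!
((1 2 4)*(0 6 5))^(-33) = ((0 6 5)(1 2 4))^(-33) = (6)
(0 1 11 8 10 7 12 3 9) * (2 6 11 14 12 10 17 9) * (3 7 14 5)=[1, 5, 6, 2, 4, 3, 11, 10, 17, 0, 14, 8, 7, 13, 12, 15, 16, 9]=(0 1 5 3 2 6 11 8 17 9)(7 10 14 12)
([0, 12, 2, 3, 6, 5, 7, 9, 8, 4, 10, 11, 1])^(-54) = (12)(4 7)(6 9)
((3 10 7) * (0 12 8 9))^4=(12)(3 10 7)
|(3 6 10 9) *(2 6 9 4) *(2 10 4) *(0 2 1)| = |(0 2 6 4 10 1)(3 9)| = 6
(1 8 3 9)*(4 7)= (1 8 3 9)(4 7)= [0, 8, 2, 9, 7, 5, 6, 4, 3, 1]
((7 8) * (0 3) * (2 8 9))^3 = ((0 3)(2 8 7 9))^3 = (0 3)(2 9 7 8)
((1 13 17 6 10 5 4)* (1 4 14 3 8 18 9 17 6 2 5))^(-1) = ((1 13 6 10)(2 5 14 3 8 18 9 17))^(-1) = (1 10 6 13)(2 17 9 18 8 3 14 5)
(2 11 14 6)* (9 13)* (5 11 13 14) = [0, 1, 13, 3, 4, 11, 2, 7, 8, 14, 10, 5, 12, 9, 6] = (2 13 9 14 6)(5 11)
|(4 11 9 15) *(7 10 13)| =12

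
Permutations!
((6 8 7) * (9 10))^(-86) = (10)(6 8 7)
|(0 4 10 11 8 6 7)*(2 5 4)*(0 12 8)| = |(0 2 5 4 10 11)(6 7 12 8)| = 12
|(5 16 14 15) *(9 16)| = 5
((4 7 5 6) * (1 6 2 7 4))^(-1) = ((1 6)(2 7 5))^(-1) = (1 6)(2 5 7)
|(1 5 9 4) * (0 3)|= |(0 3)(1 5 9 4)|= 4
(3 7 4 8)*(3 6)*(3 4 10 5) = [0, 1, 2, 7, 8, 3, 4, 10, 6, 9, 5] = (3 7 10 5)(4 8 6)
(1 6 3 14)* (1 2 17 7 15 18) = (1 6 3 14 2 17 7 15 18) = [0, 6, 17, 14, 4, 5, 3, 15, 8, 9, 10, 11, 12, 13, 2, 18, 16, 7, 1]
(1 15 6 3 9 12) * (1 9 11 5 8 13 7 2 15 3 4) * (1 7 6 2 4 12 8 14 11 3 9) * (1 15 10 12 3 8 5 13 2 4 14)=(1 9 5)(2 10 12 15 4 7 14 11 13 6 3 8)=[0, 9, 10, 8, 7, 1, 3, 14, 2, 5, 12, 13, 15, 6, 11, 4]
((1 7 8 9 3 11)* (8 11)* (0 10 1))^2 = (0 1 11 10 7)(3 9 8)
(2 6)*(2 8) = (2 6 8) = [0, 1, 6, 3, 4, 5, 8, 7, 2]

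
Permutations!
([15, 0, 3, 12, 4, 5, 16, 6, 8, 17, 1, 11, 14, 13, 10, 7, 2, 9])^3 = (0 6 3 10 15 16 12 1 7 2 14)(9 17)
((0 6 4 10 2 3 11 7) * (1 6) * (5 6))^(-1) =((0 1 5 6 4 10 2 3 11 7))^(-1) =(0 7 11 3 2 10 4 6 5 1)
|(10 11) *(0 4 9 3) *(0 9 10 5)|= 10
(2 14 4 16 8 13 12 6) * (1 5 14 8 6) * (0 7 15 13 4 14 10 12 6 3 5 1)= [7, 1, 8, 5, 16, 10, 2, 15, 4, 9, 12, 11, 0, 6, 14, 13, 3]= (0 7 15 13 6 2 8 4 16 3 5 10 12)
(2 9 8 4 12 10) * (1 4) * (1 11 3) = (1 4 12 10 2 9 8 11 3) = [0, 4, 9, 1, 12, 5, 6, 7, 11, 8, 2, 3, 10]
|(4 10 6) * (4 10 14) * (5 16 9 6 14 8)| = 8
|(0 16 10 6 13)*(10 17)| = |(0 16 17 10 6 13)| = 6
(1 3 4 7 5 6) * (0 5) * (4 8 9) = (0 5 6 1 3 8 9 4 7) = [5, 3, 2, 8, 7, 6, 1, 0, 9, 4]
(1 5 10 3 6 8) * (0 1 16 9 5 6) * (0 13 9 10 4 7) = (0 1 6 8 16 10 3 13 9 5 4 7) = [1, 6, 2, 13, 7, 4, 8, 0, 16, 5, 3, 11, 12, 9, 14, 15, 10]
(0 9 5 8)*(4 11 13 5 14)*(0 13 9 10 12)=(0 10 12)(4 11 9 14)(5 8 13)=[10, 1, 2, 3, 11, 8, 6, 7, 13, 14, 12, 9, 0, 5, 4]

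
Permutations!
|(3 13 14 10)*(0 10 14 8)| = |(14)(0 10 3 13 8)| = 5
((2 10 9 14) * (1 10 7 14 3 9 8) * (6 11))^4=((1 10 8)(2 7 14)(3 9)(6 11))^4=(1 10 8)(2 7 14)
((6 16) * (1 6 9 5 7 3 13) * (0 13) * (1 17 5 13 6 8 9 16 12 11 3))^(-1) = (0 3 11 12 6)(1 7 5 17 13 9 8)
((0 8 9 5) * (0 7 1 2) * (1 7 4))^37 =(0 9 4 2 8 5 1)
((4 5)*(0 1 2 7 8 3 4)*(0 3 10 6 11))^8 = ((0 1 2 7 8 10 6 11)(3 4 5))^8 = (11)(3 5 4)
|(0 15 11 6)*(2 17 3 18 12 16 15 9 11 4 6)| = 12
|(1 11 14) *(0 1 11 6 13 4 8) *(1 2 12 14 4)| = 21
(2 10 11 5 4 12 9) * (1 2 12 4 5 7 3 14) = (1 2 10 11 7 3 14)(9 12) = [0, 2, 10, 14, 4, 5, 6, 3, 8, 12, 11, 7, 9, 13, 1]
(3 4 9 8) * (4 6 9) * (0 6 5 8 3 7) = (0 6 9 3 5 8 7) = [6, 1, 2, 5, 4, 8, 9, 0, 7, 3]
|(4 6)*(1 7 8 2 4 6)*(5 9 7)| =|(1 5 9 7 8 2 4)| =7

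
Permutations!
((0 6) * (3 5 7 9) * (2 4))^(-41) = (0 6)(2 4)(3 9 7 5)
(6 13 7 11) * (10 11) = (6 13 7 10 11) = [0, 1, 2, 3, 4, 5, 13, 10, 8, 9, 11, 6, 12, 7]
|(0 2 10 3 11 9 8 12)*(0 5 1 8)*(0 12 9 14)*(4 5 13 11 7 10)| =33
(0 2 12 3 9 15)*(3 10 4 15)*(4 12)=(0 2 4 15)(3 9)(10 12)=[2, 1, 4, 9, 15, 5, 6, 7, 8, 3, 12, 11, 10, 13, 14, 0]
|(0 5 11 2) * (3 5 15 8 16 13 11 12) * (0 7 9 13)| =60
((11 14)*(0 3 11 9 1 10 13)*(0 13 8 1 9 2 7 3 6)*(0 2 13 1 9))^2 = ((0 6 2 7 3 11 14 13 1 10 8 9))^2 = (0 2 3 14 1 8)(6 7 11 13 10 9)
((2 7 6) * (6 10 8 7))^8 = ((2 6)(7 10 8))^8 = (7 8 10)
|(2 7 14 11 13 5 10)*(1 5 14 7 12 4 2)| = 3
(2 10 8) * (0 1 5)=(0 1 5)(2 10 8)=[1, 5, 10, 3, 4, 0, 6, 7, 2, 9, 8]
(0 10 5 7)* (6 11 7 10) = (0 6 11 7)(5 10) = [6, 1, 2, 3, 4, 10, 11, 0, 8, 9, 5, 7]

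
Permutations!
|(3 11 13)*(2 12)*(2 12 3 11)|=2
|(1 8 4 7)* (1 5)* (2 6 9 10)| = 20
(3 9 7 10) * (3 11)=(3 9 7 10 11)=[0, 1, 2, 9, 4, 5, 6, 10, 8, 7, 11, 3]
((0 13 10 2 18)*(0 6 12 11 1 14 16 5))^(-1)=(0 5 16 14 1 11 12 6 18 2 10 13)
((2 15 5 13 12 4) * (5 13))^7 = ((2 15 13 12 4))^7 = (2 13 4 15 12)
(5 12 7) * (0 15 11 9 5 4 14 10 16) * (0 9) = (0 15 11)(4 14 10 16 9 5 12 7) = [15, 1, 2, 3, 14, 12, 6, 4, 8, 5, 16, 0, 7, 13, 10, 11, 9]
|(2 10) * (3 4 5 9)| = |(2 10)(3 4 5 9)| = 4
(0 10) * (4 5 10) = [4, 1, 2, 3, 5, 10, 6, 7, 8, 9, 0] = (0 4 5 10)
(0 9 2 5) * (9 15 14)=(0 15 14 9 2 5)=[15, 1, 5, 3, 4, 0, 6, 7, 8, 2, 10, 11, 12, 13, 9, 14]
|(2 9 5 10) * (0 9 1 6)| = 7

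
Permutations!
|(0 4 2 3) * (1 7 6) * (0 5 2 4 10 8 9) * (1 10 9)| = 30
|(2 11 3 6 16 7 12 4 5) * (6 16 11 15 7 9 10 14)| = |(2 15 7 12 4 5)(3 16 9 10 14 6 11)| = 42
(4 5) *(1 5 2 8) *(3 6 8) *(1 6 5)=(2 3 5 4)(6 8)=[0, 1, 3, 5, 2, 4, 8, 7, 6]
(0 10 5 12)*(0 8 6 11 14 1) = (0 10 5 12 8 6 11 14 1) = [10, 0, 2, 3, 4, 12, 11, 7, 6, 9, 5, 14, 8, 13, 1]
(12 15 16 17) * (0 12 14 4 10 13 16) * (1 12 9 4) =(0 9 4 10 13 16 17 14 1 12 15) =[9, 12, 2, 3, 10, 5, 6, 7, 8, 4, 13, 11, 15, 16, 1, 0, 17, 14]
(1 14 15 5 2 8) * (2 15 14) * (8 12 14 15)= (1 2 12 14 15 5 8)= [0, 2, 12, 3, 4, 8, 6, 7, 1, 9, 10, 11, 14, 13, 15, 5]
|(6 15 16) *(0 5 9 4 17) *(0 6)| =8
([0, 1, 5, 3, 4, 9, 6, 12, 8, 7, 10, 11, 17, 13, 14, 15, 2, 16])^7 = [0, 1, 2, 3, 4, 5, 6, 7, 8, 9, 10, 11, 12, 13, 14, 15, 16, 17]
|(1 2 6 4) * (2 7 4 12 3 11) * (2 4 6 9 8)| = 21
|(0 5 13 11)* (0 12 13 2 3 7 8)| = 6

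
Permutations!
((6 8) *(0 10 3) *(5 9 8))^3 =(10)(5 6 8 9)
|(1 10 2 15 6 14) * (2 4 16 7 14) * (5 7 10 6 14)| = |(1 6 2 15 14)(4 16 10)(5 7)| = 30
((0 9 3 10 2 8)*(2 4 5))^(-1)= ((0 9 3 10 4 5 2 8))^(-1)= (0 8 2 5 4 10 3 9)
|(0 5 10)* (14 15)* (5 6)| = |(0 6 5 10)(14 15)| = 4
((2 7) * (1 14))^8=(14)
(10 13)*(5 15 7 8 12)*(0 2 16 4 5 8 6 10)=(0 2 16 4 5 15 7 6 10 13)(8 12)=[2, 1, 16, 3, 5, 15, 10, 6, 12, 9, 13, 11, 8, 0, 14, 7, 4]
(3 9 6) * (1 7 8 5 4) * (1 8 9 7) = (3 7 9 6)(4 8 5) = [0, 1, 2, 7, 8, 4, 3, 9, 5, 6]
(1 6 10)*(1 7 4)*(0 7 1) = (0 7 4)(1 6 10) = [7, 6, 2, 3, 0, 5, 10, 4, 8, 9, 1]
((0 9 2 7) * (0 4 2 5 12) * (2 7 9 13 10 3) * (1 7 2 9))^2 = ((0 13 10 3 9 5 12)(1 7 4 2))^2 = (0 10 9 12 13 3 5)(1 4)(2 7)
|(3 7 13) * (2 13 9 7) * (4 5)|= |(2 13 3)(4 5)(7 9)|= 6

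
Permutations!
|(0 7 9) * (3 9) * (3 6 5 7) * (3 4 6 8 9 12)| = |(0 4 6 5 7 8 9)(3 12)| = 14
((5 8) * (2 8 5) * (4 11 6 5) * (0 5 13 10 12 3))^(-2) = ((0 5 4 11 6 13 10 12 3)(2 8))^(-2) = (0 12 13 11 5 3 10 6 4)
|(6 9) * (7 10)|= 2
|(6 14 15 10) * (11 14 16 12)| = |(6 16 12 11 14 15 10)| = 7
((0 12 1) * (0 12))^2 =(12) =((1 12))^2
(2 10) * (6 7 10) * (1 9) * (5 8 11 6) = [0, 9, 5, 3, 4, 8, 7, 10, 11, 1, 2, 6] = (1 9)(2 5 8 11 6 7 10)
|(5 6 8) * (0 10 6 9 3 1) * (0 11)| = 9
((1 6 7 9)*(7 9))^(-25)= (1 9 6)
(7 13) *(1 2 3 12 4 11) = (1 2 3 12 4 11)(7 13) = [0, 2, 3, 12, 11, 5, 6, 13, 8, 9, 10, 1, 4, 7]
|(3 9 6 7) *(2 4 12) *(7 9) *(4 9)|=10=|(2 9 6 4 12)(3 7)|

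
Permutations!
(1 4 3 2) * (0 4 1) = (0 4 3 2) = [4, 1, 0, 2, 3]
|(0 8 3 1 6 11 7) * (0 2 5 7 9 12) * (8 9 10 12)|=|(0 9 8 3 1 6 11 10 12)(2 5 7)|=9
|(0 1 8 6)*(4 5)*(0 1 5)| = |(0 5 4)(1 8 6)| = 3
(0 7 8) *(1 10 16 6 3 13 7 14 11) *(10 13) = (0 14 11 1 13 7 8)(3 10 16 6) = [14, 13, 2, 10, 4, 5, 3, 8, 0, 9, 16, 1, 12, 7, 11, 15, 6]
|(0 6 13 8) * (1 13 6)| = |(0 1 13 8)| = 4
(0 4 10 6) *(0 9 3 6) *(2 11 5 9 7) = (0 4 10)(2 11 5 9 3 6 7) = [4, 1, 11, 6, 10, 9, 7, 2, 8, 3, 0, 5]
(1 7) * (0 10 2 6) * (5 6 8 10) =(0 5 6)(1 7)(2 8 10) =[5, 7, 8, 3, 4, 6, 0, 1, 10, 9, 2]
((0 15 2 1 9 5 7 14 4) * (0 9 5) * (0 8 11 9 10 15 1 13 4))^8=(0 7 1 14 5)(2 10 13 15 4)(8 9 11)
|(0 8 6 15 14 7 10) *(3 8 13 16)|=|(0 13 16 3 8 6 15 14 7 10)|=10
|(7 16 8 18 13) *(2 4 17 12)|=|(2 4 17 12)(7 16 8 18 13)|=20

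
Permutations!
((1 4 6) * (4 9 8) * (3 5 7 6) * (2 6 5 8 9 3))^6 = (9) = ((9)(1 3 8 4 2 6)(5 7))^6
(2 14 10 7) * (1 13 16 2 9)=[0, 13, 14, 3, 4, 5, 6, 9, 8, 1, 7, 11, 12, 16, 10, 15, 2]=(1 13 16 2 14 10 7 9)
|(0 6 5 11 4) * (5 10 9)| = 7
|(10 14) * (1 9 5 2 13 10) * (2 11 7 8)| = 10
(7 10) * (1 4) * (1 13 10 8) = (1 4 13 10 7 8) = [0, 4, 2, 3, 13, 5, 6, 8, 1, 9, 7, 11, 12, 10]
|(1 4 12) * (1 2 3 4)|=4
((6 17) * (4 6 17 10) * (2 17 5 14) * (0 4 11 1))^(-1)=(0 1 11 10 6 4)(2 14 5 17)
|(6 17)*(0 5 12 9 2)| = 10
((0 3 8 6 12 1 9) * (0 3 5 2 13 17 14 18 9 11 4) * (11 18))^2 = (0 2 17 11)(1 9 8 12 18 3 6)(4 5 13 14) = ((0 5 2 13 17 14 11 4)(1 18 9 3 8 6 12))^2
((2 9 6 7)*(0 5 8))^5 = ((0 5 8)(2 9 6 7))^5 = (0 8 5)(2 9 6 7)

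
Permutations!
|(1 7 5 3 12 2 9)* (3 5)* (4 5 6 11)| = |(1 7 3 12 2 9)(4 5 6 11)| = 12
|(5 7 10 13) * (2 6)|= |(2 6)(5 7 10 13)|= 4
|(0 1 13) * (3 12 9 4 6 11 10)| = |(0 1 13)(3 12 9 4 6 11 10)| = 21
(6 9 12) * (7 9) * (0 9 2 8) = (0 9 12 6 7 2 8) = [9, 1, 8, 3, 4, 5, 7, 2, 0, 12, 10, 11, 6]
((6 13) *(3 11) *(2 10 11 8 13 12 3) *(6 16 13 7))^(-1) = (2 11 10)(3 12 6 7 8)(13 16)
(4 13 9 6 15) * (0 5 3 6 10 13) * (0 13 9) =(0 5 3 6 15 4 13)(9 10) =[5, 1, 2, 6, 13, 3, 15, 7, 8, 10, 9, 11, 12, 0, 14, 4]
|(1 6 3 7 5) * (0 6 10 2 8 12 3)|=8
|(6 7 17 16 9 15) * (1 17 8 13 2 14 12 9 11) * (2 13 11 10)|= |(1 17 16 10 2 14 12 9 15 6 7 8 11)|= 13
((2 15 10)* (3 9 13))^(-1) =((2 15 10)(3 9 13))^(-1) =(2 10 15)(3 13 9)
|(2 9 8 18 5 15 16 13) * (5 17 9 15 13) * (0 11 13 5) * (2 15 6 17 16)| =|(0 11 13 15 2 6 17 9 8 18 16)| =11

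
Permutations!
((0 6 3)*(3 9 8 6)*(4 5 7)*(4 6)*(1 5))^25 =((0 3)(1 5 7 6 9 8 4))^25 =(0 3)(1 9 5 8 7 4 6)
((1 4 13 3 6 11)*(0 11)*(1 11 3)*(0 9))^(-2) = (0 6)(1 4 13)(3 9)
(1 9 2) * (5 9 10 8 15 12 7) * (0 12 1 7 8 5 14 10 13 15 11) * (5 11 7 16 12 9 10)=(0 9 2 16 12 8 7 14 5 10 11)(1 13 15)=[9, 13, 16, 3, 4, 10, 6, 14, 7, 2, 11, 0, 8, 15, 5, 1, 12]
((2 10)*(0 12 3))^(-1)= ((0 12 3)(2 10))^(-1)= (0 3 12)(2 10)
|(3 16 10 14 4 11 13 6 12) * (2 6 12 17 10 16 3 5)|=10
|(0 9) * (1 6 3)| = 6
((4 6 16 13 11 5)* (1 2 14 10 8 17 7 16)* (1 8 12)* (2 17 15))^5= (1 11 15)(2 17 5)(4 14 7)(6 10 16)(8 12 13)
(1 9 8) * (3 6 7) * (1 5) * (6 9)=(1 6 7 3 9 8 5)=[0, 6, 2, 9, 4, 1, 7, 3, 5, 8]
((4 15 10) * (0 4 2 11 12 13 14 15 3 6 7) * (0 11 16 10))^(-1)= (0 15 14 13 12 11 7 6 3 4)(2 10 16)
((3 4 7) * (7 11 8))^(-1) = ((3 4 11 8 7))^(-1) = (3 7 8 11 4)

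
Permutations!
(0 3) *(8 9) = (0 3)(8 9) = [3, 1, 2, 0, 4, 5, 6, 7, 9, 8]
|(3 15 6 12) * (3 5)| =|(3 15 6 12 5)| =5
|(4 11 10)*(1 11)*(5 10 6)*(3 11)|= |(1 3 11 6 5 10 4)|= 7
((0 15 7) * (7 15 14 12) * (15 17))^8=((0 14 12 7)(15 17))^8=(17)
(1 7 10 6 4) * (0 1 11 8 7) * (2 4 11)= (0 1)(2 4)(6 11 8 7 10)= [1, 0, 4, 3, 2, 5, 11, 10, 7, 9, 6, 8]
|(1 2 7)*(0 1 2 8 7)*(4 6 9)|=15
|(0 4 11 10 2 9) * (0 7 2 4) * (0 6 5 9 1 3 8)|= |(0 6 5 9 7 2 1 3 8)(4 11 10)|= 9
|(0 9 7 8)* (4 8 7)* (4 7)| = |(0 9 7 4 8)| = 5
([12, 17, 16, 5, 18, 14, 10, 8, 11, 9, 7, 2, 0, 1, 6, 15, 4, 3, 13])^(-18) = (1 4 11 10 5)(2 7 14 17 18)(3 13 16 8 6)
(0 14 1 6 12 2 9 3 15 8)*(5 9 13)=[14, 6, 13, 15, 4, 9, 12, 7, 0, 3, 10, 11, 2, 5, 1, 8]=(0 14 1 6 12 2 13 5 9 3 15 8)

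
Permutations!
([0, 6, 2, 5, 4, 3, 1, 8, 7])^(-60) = [0, 1, 2, 3, 4, 5, 6, 7, 8]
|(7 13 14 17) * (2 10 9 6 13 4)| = 9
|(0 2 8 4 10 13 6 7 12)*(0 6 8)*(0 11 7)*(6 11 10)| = 21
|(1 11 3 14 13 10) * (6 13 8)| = 8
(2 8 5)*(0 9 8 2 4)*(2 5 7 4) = (0 9 8 7 4)(2 5) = [9, 1, 5, 3, 0, 2, 6, 4, 7, 8]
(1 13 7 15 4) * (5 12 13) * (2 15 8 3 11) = [0, 5, 15, 11, 1, 12, 6, 8, 3, 9, 10, 2, 13, 7, 14, 4] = (1 5 12 13 7 8 3 11 2 15 4)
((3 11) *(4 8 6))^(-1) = ((3 11)(4 8 6))^(-1) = (3 11)(4 6 8)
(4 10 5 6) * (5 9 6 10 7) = [0, 1, 2, 3, 7, 10, 4, 5, 8, 6, 9] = (4 7 5 10 9 6)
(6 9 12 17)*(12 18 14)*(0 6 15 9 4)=(0 6 4)(9 18 14 12 17 15)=[6, 1, 2, 3, 0, 5, 4, 7, 8, 18, 10, 11, 17, 13, 12, 9, 16, 15, 14]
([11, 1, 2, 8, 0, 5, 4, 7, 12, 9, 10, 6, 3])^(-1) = (0 4 6 11)(3 12 8)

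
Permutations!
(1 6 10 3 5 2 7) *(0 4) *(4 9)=(0 9 4)(1 6 10 3 5 2 7)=[9, 6, 7, 5, 0, 2, 10, 1, 8, 4, 3]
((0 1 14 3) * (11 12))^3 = ((0 1 14 3)(11 12))^3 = (0 3 14 1)(11 12)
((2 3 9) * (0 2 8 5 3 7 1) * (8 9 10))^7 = (0 1 7 2)(3 5 8 10)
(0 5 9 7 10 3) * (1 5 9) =(0 9 7 10 3)(1 5) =[9, 5, 2, 0, 4, 1, 6, 10, 8, 7, 3]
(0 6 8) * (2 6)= (0 2 6 8)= [2, 1, 6, 3, 4, 5, 8, 7, 0]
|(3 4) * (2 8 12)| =6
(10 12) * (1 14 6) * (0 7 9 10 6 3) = (0 7 9 10 12 6 1 14 3) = [7, 14, 2, 0, 4, 5, 1, 9, 8, 10, 12, 11, 6, 13, 3]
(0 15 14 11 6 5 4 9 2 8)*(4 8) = [15, 1, 4, 3, 9, 8, 5, 7, 0, 2, 10, 6, 12, 13, 11, 14] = (0 15 14 11 6 5 8)(2 4 9)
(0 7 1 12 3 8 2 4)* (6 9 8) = (0 7 1 12 3 6 9 8 2 4) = [7, 12, 4, 6, 0, 5, 9, 1, 2, 8, 10, 11, 3]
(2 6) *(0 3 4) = (0 3 4)(2 6) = [3, 1, 6, 4, 0, 5, 2]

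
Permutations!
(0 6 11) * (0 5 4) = (0 6 11 5 4) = [6, 1, 2, 3, 0, 4, 11, 7, 8, 9, 10, 5]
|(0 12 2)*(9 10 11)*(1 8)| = 6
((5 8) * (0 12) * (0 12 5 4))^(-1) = ((12)(0 5 8 4))^(-1) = (12)(0 4 8 5)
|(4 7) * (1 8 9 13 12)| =|(1 8 9 13 12)(4 7)| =10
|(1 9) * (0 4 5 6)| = |(0 4 5 6)(1 9)| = 4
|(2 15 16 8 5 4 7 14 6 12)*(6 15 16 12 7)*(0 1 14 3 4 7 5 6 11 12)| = 20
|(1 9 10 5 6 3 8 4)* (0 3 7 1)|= 12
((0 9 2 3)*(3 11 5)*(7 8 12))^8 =(0 2 5)(3 9 11)(7 12 8)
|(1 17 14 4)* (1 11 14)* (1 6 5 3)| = |(1 17 6 5 3)(4 11 14)| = 15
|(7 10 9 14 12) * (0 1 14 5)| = 8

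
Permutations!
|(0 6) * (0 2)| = |(0 6 2)| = 3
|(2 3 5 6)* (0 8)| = |(0 8)(2 3 5 6)| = 4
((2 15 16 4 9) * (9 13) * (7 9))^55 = (2 9 7 13 4 16 15)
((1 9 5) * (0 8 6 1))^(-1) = ((0 8 6 1 9 5))^(-1) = (0 5 9 1 6 8)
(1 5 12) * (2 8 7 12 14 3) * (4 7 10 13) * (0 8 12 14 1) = [8, 5, 12, 2, 7, 1, 6, 14, 10, 9, 13, 11, 0, 4, 3] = (0 8 10 13 4 7 14 3 2 12)(1 5)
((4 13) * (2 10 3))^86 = (13)(2 3 10)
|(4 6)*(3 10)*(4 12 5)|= |(3 10)(4 6 12 5)|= 4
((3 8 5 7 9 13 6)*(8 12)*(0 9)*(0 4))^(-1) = (0 4 7 5 8 12 3 6 13 9)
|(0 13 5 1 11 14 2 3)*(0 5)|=6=|(0 13)(1 11 14 2 3 5)|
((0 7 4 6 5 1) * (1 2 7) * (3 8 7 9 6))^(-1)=((0 1)(2 9 6 5)(3 8 7 4))^(-1)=(0 1)(2 5 6 9)(3 4 7 8)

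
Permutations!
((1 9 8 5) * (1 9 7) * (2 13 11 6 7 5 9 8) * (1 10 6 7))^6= (1 11 8 10 2)(5 7 9 6 13)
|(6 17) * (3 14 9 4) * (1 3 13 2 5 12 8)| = 10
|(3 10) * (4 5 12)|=|(3 10)(4 5 12)|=6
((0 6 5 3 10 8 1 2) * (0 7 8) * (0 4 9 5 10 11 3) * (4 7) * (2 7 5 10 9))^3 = ((0 6 9 10 5)(1 7 8)(2 4)(3 11))^3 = (0 10 6 5 9)(2 4)(3 11)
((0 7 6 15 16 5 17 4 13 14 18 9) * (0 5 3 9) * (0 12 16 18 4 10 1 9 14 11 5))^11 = (0 11 12 9 13 18 1 4 15 10 14 6 17 3 7 5 16)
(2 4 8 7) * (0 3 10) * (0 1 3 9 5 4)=(0 9 5 4 8 7 2)(1 3 10)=[9, 3, 0, 10, 8, 4, 6, 2, 7, 5, 1]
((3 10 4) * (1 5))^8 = (3 4 10)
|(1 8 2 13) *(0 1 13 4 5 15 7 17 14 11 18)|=|(0 1 8 2 4 5 15 7 17 14 11 18)|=12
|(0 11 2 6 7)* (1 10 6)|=|(0 11 2 1 10 6 7)|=7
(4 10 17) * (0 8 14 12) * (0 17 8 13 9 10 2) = [13, 1, 0, 3, 2, 5, 6, 7, 14, 10, 8, 11, 17, 9, 12, 15, 16, 4] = (0 13 9 10 8 14 12 17 4 2)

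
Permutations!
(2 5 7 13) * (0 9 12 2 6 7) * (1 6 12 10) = [9, 6, 5, 3, 4, 0, 7, 13, 8, 10, 1, 11, 2, 12] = (0 9 10 1 6 7 13 12 2 5)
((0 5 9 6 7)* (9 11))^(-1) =(0 7 6 9 11 5)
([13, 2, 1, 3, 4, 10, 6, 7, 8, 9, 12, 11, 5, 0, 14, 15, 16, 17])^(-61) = (17)(0 13)(1 2)(5 12 10)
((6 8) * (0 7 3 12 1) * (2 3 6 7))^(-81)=(0 1 12 3 2)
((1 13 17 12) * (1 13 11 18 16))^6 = ((1 11 18 16)(12 13 17))^6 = (1 18)(11 16)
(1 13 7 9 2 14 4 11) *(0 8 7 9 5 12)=(0 8 7 5 12)(1 13 9 2 14 4 11)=[8, 13, 14, 3, 11, 12, 6, 5, 7, 2, 10, 1, 0, 9, 4]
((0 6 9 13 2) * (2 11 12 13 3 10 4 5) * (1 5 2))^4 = ((0 6 9 3 10 4 2)(1 5)(11 12 13))^4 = (0 10 6 4 9 2 3)(11 12 13)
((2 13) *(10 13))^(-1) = (2 13 10)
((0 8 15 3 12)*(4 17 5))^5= (4 5 17)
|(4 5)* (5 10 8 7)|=|(4 10 8 7 5)|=5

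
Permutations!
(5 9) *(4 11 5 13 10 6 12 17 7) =(4 11 5 9 13 10 6 12 17 7) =[0, 1, 2, 3, 11, 9, 12, 4, 8, 13, 6, 5, 17, 10, 14, 15, 16, 7]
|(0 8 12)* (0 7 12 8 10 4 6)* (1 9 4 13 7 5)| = |(0 10 13 7 12 5 1 9 4 6)| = 10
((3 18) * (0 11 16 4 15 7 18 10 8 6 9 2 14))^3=(0 4 18 8 2 11 15 3 6 14 16 7 10 9)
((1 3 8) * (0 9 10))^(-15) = ((0 9 10)(1 3 8))^(-15) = (10)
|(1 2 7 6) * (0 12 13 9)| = |(0 12 13 9)(1 2 7 6)| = 4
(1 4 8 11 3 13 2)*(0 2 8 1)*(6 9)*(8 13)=(13)(0 2)(1 4)(3 8 11)(6 9)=[2, 4, 0, 8, 1, 5, 9, 7, 11, 6, 10, 3, 12, 13]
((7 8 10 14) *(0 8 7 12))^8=(0 14 8 12 10)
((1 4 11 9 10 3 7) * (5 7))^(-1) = ((1 4 11 9 10 3 5 7))^(-1) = (1 7 5 3 10 9 11 4)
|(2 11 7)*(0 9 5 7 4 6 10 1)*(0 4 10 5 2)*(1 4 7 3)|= 11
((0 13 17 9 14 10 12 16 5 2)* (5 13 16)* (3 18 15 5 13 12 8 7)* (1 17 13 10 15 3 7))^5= (0 1 5 10 14 16 17 2 8 15 12 9)(3 18)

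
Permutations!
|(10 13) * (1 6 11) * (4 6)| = 4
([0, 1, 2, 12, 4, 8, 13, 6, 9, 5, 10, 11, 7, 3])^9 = (3 13 6 7 12)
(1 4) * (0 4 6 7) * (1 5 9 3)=(0 4 5 9 3 1 6 7)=[4, 6, 2, 1, 5, 9, 7, 0, 8, 3]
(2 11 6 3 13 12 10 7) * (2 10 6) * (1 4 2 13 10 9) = [0, 4, 11, 10, 2, 5, 3, 9, 8, 1, 7, 13, 6, 12] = (1 4 2 11 13 12 6 3 10 7 9)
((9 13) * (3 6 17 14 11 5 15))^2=((3 6 17 14 11 5 15)(9 13))^2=(3 17 11 15 6 14 5)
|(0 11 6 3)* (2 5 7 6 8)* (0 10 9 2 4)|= 28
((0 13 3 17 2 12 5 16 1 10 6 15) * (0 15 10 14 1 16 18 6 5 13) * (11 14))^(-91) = (1 14 11)(2 17 3 13 12)(5 18 6 10)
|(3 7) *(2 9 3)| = |(2 9 3 7)| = 4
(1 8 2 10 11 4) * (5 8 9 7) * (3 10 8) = [0, 9, 8, 10, 1, 3, 6, 5, 2, 7, 11, 4] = (1 9 7 5 3 10 11 4)(2 8)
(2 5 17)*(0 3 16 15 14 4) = (0 3 16 15 14 4)(2 5 17) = [3, 1, 5, 16, 0, 17, 6, 7, 8, 9, 10, 11, 12, 13, 4, 14, 15, 2]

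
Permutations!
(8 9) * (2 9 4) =[0, 1, 9, 3, 2, 5, 6, 7, 4, 8] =(2 9 8 4)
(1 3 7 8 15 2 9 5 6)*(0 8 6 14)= (0 8 15 2 9 5 14)(1 3 7 6)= [8, 3, 9, 7, 4, 14, 1, 6, 15, 5, 10, 11, 12, 13, 0, 2]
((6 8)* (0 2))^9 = ((0 2)(6 8))^9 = (0 2)(6 8)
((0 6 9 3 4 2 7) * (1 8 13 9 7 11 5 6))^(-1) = (0 7 6 5 11 2 4 3 9 13 8 1)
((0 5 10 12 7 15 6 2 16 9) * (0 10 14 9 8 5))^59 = ((2 16 8 5 14 9 10 12 7 15 6))^59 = (2 14 7 16 9 15 8 10 6 5 12)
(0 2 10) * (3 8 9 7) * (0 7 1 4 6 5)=[2, 4, 10, 8, 6, 0, 5, 3, 9, 1, 7]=(0 2 10 7 3 8 9 1 4 6 5)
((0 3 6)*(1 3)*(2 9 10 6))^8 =(0 1 3 2 9 10 6) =((0 1 3 2 9 10 6))^8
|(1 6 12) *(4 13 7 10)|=|(1 6 12)(4 13 7 10)|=12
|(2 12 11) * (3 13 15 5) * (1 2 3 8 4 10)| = 11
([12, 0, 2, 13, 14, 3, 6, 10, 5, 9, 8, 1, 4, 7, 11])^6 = (14)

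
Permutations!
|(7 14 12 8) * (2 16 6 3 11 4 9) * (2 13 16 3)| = |(2 3 11 4 9 13 16 6)(7 14 12 8)| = 8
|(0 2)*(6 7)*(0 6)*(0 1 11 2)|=|(1 11 2 6 7)|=5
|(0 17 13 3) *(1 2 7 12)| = 4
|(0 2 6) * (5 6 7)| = 5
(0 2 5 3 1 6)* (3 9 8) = [2, 6, 5, 1, 4, 9, 0, 7, 3, 8] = (0 2 5 9 8 3 1 6)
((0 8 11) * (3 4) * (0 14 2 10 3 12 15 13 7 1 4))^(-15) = ((0 8 11 14 2 10 3)(1 4 12 15 13 7))^(-15) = (0 3 10 2 14 11 8)(1 15)(4 13)(7 12)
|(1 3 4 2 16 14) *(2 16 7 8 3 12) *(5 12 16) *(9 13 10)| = |(1 16 14)(2 7 8 3 4 5 12)(9 13 10)| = 21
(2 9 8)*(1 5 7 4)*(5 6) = (1 6 5 7 4)(2 9 8) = [0, 6, 9, 3, 1, 7, 5, 4, 2, 8]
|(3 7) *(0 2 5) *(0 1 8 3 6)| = 8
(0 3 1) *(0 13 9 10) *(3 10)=(0 10)(1 13 9 3)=[10, 13, 2, 1, 4, 5, 6, 7, 8, 3, 0, 11, 12, 9]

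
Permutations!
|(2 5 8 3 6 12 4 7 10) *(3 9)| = |(2 5 8 9 3 6 12 4 7 10)| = 10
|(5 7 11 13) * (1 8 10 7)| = 7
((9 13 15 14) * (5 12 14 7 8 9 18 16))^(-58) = (5 14 16 12 18)(7 9 15 8 13)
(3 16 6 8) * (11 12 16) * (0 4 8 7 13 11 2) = (0 4 8 3 2)(6 7 13 11 12 16) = [4, 1, 0, 2, 8, 5, 7, 13, 3, 9, 10, 12, 16, 11, 14, 15, 6]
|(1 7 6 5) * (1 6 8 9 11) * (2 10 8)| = |(1 7 2 10 8 9 11)(5 6)| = 14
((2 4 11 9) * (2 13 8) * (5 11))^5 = ((2 4 5 11 9 13 8))^5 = (2 13 11 4 8 9 5)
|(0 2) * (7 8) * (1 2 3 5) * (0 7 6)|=8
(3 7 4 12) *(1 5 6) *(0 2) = (0 2)(1 5 6)(3 7 4 12) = [2, 5, 0, 7, 12, 6, 1, 4, 8, 9, 10, 11, 3]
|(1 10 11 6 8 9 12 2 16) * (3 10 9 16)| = 10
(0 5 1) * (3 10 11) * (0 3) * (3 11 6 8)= (0 5 1 11)(3 10 6 8)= [5, 11, 2, 10, 4, 1, 8, 7, 3, 9, 6, 0]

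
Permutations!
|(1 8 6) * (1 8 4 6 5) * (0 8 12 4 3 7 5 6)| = |(0 8 6 12 4)(1 3 7 5)| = 20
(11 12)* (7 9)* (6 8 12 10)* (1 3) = (1 3)(6 8 12 11 10)(7 9) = [0, 3, 2, 1, 4, 5, 8, 9, 12, 7, 6, 10, 11]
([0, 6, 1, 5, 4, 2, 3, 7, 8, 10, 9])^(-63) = [0, 3, 6, 2, 4, 1, 5, 7, 8, 10, 9]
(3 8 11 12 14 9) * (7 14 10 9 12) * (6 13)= [0, 1, 2, 8, 4, 5, 13, 14, 11, 3, 9, 7, 10, 6, 12]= (3 8 11 7 14 12 10 9)(6 13)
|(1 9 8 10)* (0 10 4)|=6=|(0 10 1 9 8 4)|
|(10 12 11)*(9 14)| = |(9 14)(10 12 11)| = 6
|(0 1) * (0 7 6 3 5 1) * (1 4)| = 6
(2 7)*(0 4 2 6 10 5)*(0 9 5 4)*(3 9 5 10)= (2 7 6 3 9 10 4)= [0, 1, 7, 9, 2, 5, 3, 6, 8, 10, 4]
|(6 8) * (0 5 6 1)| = 5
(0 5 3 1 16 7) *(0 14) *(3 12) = (0 5 12 3 1 16 7 14) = [5, 16, 2, 1, 4, 12, 6, 14, 8, 9, 10, 11, 3, 13, 0, 15, 7]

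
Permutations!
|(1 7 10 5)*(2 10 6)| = |(1 7 6 2 10 5)| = 6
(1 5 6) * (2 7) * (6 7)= (1 5 7 2 6)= [0, 5, 6, 3, 4, 7, 1, 2]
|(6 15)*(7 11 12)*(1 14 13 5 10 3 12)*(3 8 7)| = |(1 14 13 5 10 8 7 11)(3 12)(6 15)| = 8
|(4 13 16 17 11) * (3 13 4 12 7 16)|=10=|(3 13)(7 16 17 11 12)|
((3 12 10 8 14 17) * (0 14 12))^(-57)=((0 14 17 3)(8 12 10))^(-57)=(0 3 17 14)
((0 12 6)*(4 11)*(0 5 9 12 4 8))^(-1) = (0 8 11 4)(5 6 12 9)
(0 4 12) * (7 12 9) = (0 4 9 7 12) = [4, 1, 2, 3, 9, 5, 6, 12, 8, 7, 10, 11, 0]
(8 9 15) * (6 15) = (6 15 8 9) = [0, 1, 2, 3, 4, 5, 15, 7, 9, 6, 10, 11, 12, 13, 14, 8]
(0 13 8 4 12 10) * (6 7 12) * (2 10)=(0 13 8 4 6 7 12 2 10)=[13, 1, 10, 3, 6, 5, 7, 12, 4, 9, 0, 11, 2, 8]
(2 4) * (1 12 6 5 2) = (1 12 6 5 2 4) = [0, 12, 4, 3, 1, 2, 5, 7, 8, 9, 10, 11, 6]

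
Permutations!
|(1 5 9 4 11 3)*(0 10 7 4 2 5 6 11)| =12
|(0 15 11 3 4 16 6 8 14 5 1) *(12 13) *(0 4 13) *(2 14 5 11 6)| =14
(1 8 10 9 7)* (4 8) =(1 4 8 10 9 7) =[0, 4, 2, 3, 8, 5, 6, 1, 10, 7, 9]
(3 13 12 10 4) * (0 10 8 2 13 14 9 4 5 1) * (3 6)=(0 10 5 1)(2 13 12 8)(3 14 9 4 6)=[10, 0, 13, 14, 6, 1, 3, 7, 2, 4, 5, 11, 8, 12, 9]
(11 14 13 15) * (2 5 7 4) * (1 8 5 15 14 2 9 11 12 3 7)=[0, 8, 15, 7, 9, 1, 6, 4, 5, 11, 10, 2, 3, 14, 13, 12]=(1 8 5)(2 15 12 3 7 4 9 11)(13 14)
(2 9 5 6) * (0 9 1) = (0 9 5 6 2 1) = [9, 0, 1, 3, 4, 6, 2, 7, 8, 5]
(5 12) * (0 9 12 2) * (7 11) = (0 9 12 5 2)(7 11) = [9, 1, 0, 3, 4, 2, 6, 11, 8, 12, 10, 7, 5]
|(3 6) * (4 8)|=2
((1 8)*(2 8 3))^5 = (1 3 2 8)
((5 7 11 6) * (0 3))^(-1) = (0 3)(5 6 11 7)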